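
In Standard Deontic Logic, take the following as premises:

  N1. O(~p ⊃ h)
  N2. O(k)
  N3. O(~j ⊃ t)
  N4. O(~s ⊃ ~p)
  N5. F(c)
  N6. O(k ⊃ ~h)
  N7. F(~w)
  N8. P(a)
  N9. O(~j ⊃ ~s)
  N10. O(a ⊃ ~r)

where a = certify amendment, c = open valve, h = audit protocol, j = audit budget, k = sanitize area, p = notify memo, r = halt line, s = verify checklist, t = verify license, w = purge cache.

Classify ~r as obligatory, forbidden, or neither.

Premise 10 is O(a ⊃ ~r), but O(a) is not derivable from the premises (the permission P(a) asserts only ~O(~a), not O(a)), so it does not yield O(~r).
No premise or chain of K-axiom applications forces O(~r), and none forces O(r). So ~r is neither obligatory nor forbidden under these norms.

Neither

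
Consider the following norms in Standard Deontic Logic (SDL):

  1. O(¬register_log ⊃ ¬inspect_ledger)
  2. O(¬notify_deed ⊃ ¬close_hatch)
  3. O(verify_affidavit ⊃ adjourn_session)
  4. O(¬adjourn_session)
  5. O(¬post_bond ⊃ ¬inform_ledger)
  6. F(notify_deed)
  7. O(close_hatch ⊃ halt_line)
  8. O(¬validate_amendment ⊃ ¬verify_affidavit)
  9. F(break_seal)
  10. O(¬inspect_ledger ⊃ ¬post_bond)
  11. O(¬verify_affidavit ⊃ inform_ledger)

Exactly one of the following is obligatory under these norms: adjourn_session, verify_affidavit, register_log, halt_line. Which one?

register_log

From premise 4 we have O(¬adjourn_session).
Premise 3 is O(verify_affidavit ⊃ adjourn_session); contrapositively O(¬adjourn_session ⊃ ¬verify_affidavit). Since O(¬adjourn_session) holds, K gives O(¬verify_affidavit).
Applying K to premise 11 (O(¬verify_affidavit ⊃ inform_ledger)) and O(¬verify_affidavit) yields O(inform_ledger).
Premise 5, O(¬post_bond ⊃ ¬inform_ledger), contraposes to O(inform_ledger ⊃ post_bond); with O(inform_ledger) we get O(post_bond).
Premise 10 is O(¬inspect_ledger ⊃ ¬post_bond); contrapositively O(post_bond ⊃ inspect_ledger). Since O(post_bond) holds, K gives O(inspect_ledger).
Premise 1, O(¬register_log ⊃ ¬inspect_ledger), contraposes to O(inspect_ledger ⊃ register_log); with O(inspect_ledger) we get O(register_log).
So O(register_log) holds — register_log is obligatory. None of the other listed options is made obligatory by any chain of premises.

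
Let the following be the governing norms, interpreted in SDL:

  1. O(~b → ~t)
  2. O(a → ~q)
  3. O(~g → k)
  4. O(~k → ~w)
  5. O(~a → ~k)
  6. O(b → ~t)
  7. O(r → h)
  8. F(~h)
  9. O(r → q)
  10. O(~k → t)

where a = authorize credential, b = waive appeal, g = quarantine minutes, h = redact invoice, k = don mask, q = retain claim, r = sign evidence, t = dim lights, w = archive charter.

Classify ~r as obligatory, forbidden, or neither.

Obligatory

Premises 1 and 6 are O(~b → ~t) and O(b → ~t); every ideal world satisfies ~b or b, so in either case ~t holds — hence O(~t).
The contrapositive of premise 10 (O(~k → t)) is O(~t → k), and O(~t) is already established, so O(k).
The contrapositive of premise 5 (O(~a → ~k)) is O(k → a), and O(k) is already established, so O(a).
Premise 2 is O(a → ~q); since O(a), deontic closure gives O(~q).
Premise 9, O(r → q), contraposes to O(~q → ~r); with O(~q) we get O(~r).
Premises 3, 4, 7, 8 do not contribute to this derivation.
Hence ~r is obligatory.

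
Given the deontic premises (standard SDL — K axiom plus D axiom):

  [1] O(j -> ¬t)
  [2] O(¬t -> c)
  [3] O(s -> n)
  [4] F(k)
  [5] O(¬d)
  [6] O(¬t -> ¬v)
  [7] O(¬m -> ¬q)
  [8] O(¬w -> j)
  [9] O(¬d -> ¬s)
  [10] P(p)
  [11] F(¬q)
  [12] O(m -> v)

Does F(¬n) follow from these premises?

No

Premise 3 is O(s -> n), but O(s) is not derivable from the premises, so it does not yield O(n).
No other premise forces O(n). An ideal world satisfying every premise can still have ¬n true, so F(¬n) is not derivable.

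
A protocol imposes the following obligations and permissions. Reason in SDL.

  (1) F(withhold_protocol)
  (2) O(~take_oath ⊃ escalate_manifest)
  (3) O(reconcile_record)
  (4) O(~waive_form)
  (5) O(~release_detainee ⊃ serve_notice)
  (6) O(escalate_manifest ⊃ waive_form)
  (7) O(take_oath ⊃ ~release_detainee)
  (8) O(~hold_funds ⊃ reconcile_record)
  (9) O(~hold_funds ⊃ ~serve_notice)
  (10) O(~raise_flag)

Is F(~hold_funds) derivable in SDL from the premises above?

Premise 4 states O(~waive_form) outright.
The contrapositive of premise 6 (O(escalate_manifest ⊃ waive_form)) is O(~waive_form ⊃ ~escalate_manifest), and O(~waive_form) is already established, so O(~escalate_manifest).
Premise 2, O(~take_oath ⊃ escalate_manifest), contraposes to O(~escalate_manifest ⊃ take_oath); with O(~escalate_manifest) we get O(take_oath).
From O(take_oath) and premise 7, O(take_oath ⊃ ~release_detainee), we obtain O(~release_detainee).
Applying K to premise 5 (O(~release_detainee ⊃ serve_notice)) and O(~release_detainee) yields O(serve_notice).
Premise 9 is O(~hold_funds ⊃ ~serve_notice); contrapositively O(serve_notice ⊃ hold_funds). Since O(serve_notice) holds, K gives O(hold_funds).
Premises 1, 3, 8, 10 do not contribute to this derivation.
So O(hold_funds) holds, i.e. F(~hold_funds). The claim follows.

Yes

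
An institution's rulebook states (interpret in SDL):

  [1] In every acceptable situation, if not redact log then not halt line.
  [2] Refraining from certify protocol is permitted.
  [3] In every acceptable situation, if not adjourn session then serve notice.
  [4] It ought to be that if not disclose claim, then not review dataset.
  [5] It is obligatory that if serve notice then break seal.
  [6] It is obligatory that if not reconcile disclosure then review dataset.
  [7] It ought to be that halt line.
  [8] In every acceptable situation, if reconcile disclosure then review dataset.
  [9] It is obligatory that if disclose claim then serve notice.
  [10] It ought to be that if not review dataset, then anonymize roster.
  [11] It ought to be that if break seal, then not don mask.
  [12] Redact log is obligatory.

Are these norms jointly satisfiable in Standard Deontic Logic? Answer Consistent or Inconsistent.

Consistent

Premise 1 is O(¬redact_log → ¬halt_line), but O(¬redact_log) is not derivable from the premises, so it does not yield O(¬halt_line).
So O(¬halt_line) is not derivable, and the apparent clash with O(halt_line) does not arise.
A world satisfying every obligation exists (e.g. adjourn_session=false, anonymize_roster=false, break_seal=true, certify_protocol=false, disclose_claim=true, don_mask=false, halt_line=true, reconcile_disclosure=false, redact_log=true, review_dataset=true, serve_notice=true); no atom is both obligatory and forbidden, so the set is consistent.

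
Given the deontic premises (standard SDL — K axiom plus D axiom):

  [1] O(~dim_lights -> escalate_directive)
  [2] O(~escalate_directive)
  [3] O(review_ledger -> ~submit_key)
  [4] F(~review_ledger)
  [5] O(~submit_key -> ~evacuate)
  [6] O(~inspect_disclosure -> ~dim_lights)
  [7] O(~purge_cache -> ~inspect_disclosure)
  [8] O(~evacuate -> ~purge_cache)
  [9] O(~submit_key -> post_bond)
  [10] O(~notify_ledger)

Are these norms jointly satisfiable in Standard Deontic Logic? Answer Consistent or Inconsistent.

Premise 2 states O(~escalate_directive) outright.
Premise 1, O(~dim_lights -> escalate_directive), contraposes to O(~escalate_directive -> dim_lights); with O(~escalate_directive) we get O(dim_lights).
Premise 6, O(~inspect_disclosure -> ~dim_lights), contraposes to O(dim_lights -> inspect_disclosure); with O(dim_lights) we get O(inspect_disclosure).
Premise 7, O(~purge_cache -> ~inspect_disclosure), contraposes to O(inspect_disclosure -> purge_cache); with O(inspect_disclosure) we get O(purge_cache).
Premise 8, O(~evacuate -> ~purge_cache), contraposes to O(purge_cache -> evacuate); with O(purge_cache) we get O(evacuate).
Premise 5 is O(~submit_key -> ~evacuate); contrapositively O(evacuate -> submit_key). Since O(evacuate) holds, K gives O(submit_key).
The contrapositive of premise 3 (O(review_ledger -> ~submit_key)) is O(submit_key -> ~review_ledger), and O(submit_key) is already established, so O(~review_ledger).
Yet premise 4 is F(~review_ledger), i.e. O(review_ledger).
We now have both O(~review_ledger) and O(review_ledger) — review_ledger is simultaneously obligatory and forbidden, violating the D-axiom.

Inconsistent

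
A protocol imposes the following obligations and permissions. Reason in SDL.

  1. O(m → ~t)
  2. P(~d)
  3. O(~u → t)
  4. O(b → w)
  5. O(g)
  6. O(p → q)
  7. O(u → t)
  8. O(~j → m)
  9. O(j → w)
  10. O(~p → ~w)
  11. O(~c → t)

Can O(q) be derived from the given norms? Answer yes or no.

Yes

Premises 7 and 3 cover both cases: O(u → t) and O(~u → t). Since u ∨ ~u is a tautology, O(t) follows.
The contrapositive of premise 1 (O(m → ~t)) is O(t → ~m), and O(t) is already established, so O(~m).
The contrapositive of premise 8 (O(~j → m)) is O(~m → j), and O(~m) is already established, so O(j).
Premise 9 is O(j → w); since O(j), deontic closure gives O(w).
The contrapositive of premise 10 (O(~p → ~w)) is O(w → p), and O(w) is already established, so O(p).
Applying K to premise 6 (O(p → q)) and O(p) yields O(q).
Premises 2, 4, 5, 11 do not contribute to this derivation.
So O(q) follows.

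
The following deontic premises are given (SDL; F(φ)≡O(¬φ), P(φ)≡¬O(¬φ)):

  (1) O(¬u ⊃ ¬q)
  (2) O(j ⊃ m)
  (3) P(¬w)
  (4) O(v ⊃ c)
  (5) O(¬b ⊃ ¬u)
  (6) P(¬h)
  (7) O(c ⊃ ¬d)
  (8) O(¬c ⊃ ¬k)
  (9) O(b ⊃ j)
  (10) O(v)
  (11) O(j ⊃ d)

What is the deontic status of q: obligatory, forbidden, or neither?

Premise 10 states O(v) outright.
From O(v) and premise 4, O(v ⊃ c), we obtain O(c).
Applying K to premise 7 (O(c ⊃ ¬d)) and O(c) yields O(¬d).
The contrapositive of premise 11 (O(j ⊃ d)) is O(¬d ⊃ ¬j), and O(¬d) is already established, so O(¬j).
Premise 9 is O(b ⊃ j); contrapositively O(¬j ⊃ ¬b). Since O(¬j) holds, K gives O(¬b).
From O(¬b) and premise 5, O(¬b ⊃ ¬u), we obtain O(¬u).
From O(¬u) and premise 1, O(¬u ⊃ ¬q), we obtain O(¬q).
Premises 2, 3, 6, 8 do not contribute to this derivation.
Thus O(¬q), which is F(q): q is forbidden.

Forbidden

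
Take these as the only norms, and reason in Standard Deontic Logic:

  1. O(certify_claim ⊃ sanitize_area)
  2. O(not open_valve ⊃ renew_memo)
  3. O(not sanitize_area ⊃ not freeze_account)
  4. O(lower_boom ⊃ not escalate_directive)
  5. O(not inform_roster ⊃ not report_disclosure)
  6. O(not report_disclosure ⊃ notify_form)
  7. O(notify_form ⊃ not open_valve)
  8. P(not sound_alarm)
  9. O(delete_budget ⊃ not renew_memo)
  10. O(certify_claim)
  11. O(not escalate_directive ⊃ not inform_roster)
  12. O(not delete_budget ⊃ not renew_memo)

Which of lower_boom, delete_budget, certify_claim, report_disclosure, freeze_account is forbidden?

lower_boom

By case analysis on delete_budget: premise 9 gives O(delete_budget ⊃ not renew_memo) and premise 12 gives O(not delete_budget ⊃ not renew_memo), so O(not renew_memo) either way.
Premise 2 is O(not open_valve ⊃ renew_memo); contrapositively O(not renew_memo ⊃ open_valve). Since O(not renew_memo) holds, K gives O(open_valve).
Premise 7, O(notify_form ⊃ not open_valve), contraposes to O(open_valve ⊃ not notify_form); with O(open_valve) we get O(not notify_form).
Premise 6 is O(not report_disclosure ⊃ notify_form); contrapositively O(not notify_form ⊃ report_disclosure). Since O(not notify_form) holds, K gives O(report_disclosure).
The contrapositive of premise 5 (O(not inform_roster ⊃ not report_disclosure)) is O(report_disclosure ⊃ inform_roster), and O(report_disclosure) is already established, so O(inform_roster).
The contrapositive of premise 11 (O(not escalate_directive ⊃ not inform_roster)) is O(inform_roster ⊃ escalate_directive), and O(inform_roster) is already established, so O(escalate_directive).
The contrapositive of premise 4 (O(lower_boom ⊃ not escalate_directive)) is O(escalate_directive ⊃ not lower_boom), and O(escalate_directive) is already established, so O(not lower_boom).
So O(not lower_boom) holds, i.e. lower_boom is forbidden. None of the other listed options is forbidden under the premises.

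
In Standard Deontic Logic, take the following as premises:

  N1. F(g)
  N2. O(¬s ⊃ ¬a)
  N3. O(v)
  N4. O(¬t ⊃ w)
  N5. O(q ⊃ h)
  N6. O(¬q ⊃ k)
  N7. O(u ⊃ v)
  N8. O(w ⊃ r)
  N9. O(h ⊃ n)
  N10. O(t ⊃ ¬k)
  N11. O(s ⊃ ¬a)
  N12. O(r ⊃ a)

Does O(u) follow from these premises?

Premise 7 is O(u ⊃ v); even if O(v) held, inferring O(u) would be affirming the consequent — invalid.
No other premise forces O(u). An ideal world satisfying every premise can still have u false, so O(u) is not derivable.

No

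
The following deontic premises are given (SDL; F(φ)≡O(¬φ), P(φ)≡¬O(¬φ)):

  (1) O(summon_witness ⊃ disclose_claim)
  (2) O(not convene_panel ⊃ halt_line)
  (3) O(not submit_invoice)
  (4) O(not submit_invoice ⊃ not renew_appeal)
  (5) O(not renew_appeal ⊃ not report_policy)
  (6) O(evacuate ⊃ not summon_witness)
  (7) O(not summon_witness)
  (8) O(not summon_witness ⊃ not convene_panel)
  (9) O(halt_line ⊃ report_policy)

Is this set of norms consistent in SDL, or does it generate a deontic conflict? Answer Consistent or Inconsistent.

Inconsistent

Premise 7 gives O(not summon_witness).
Premise 8 is O(not summon_witness ⊃ not convene_panel); since O(not summon_witness), deontic closure gives O(not convene_panel).
From O(not convene_panel) and premise 2, O(not convene_panel ⊃ halt_line), we obtain O(halt_line).
Applying K to premise 9 (O(halt_line ⊃ report_policy)) and O(halt_line) yields O(report_policy).
Premise 5, O(not renew_appeal ⊃ not report_policy), contraposes to O(report_policy ⊃ renew_appeal); with O(report_policy) we get O(renew_appeal).
Premise 4, O(not submit_invoice ⊃ not renew_appeal), contraposes to O(renew_appeal ⊃ submit_invoice); with O(renew_appeal) we get O(submit_invoice).
Yet premise 3 states O(not submit_invoice).
We now have both O(submit_invoice) and O(not submit_invoice) — submit_invoice is simultaneously obligatory and forbidden, violating the D-axiom.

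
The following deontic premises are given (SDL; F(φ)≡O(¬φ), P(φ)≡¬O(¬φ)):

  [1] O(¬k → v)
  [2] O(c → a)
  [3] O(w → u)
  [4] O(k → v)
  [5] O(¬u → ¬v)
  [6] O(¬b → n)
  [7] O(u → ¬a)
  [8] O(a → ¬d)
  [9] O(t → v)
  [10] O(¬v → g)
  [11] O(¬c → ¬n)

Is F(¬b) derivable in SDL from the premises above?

Yes

By case analysis on ¬k: premise 1 gives O(¬k → v) and premise 4 gives O(k → v), so O(v) either way.
The contrapositive of premise 5 (O(¬u → ¬v)) is O(v → u), and O(v) is already established, so O(u).
Premise 7 is O(u → ¬a); since O(u), deontic closure gives O(¬a).
Premise 2, O(c → a), contraposes to O(¬a → ¬c); with O(¬a) we get O(¬c).
Premise 11 is O(¬c → ¬n); since O(¬c), deontic closure gives O(¬n).
Premise 6, O(¬b → n), contraposes to O(¬n → b); with O(¬n) we get O(b).
Premises 3, 8, 9, 10 do not contribute to this derivation.
So O(b) holds, i.e. F(¬b). The claim follows.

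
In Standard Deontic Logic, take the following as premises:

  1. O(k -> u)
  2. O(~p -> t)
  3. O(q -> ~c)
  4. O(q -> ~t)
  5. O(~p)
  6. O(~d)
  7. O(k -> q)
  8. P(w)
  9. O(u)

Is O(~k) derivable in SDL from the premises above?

Yes

From premise 5 we have O(~p).
Applying K to premise 2 (O(~p -> t)) and O(~p) yields O(t).
The contrapositive of premise 4 (O(q -> ~t)) is O(t -> ~q), and O(t) is already established, so O(~q).
Premise 7 is O(k -> q); contrapositively O(~q -> ~k). Since O(~q) holds, K gives O(~k).
Premises 1, 3, 6, 8, 9 do not contribute to this derivation.
So O(~k) follows.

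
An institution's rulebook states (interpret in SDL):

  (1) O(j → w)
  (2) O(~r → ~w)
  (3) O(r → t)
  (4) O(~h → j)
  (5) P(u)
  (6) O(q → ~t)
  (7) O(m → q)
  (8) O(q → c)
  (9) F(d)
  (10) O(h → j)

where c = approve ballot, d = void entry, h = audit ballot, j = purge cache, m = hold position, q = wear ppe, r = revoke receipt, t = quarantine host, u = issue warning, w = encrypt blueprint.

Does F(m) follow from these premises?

Premises 10 and 4 are O(h → j) and O(~h → j); every ideal world satisfies h or ~h, so in either case j holds — hence O(j).
Premise 1 is O(j → w); since O(j), deontic closure gives O(w).
Premise 2 is O(~r → ~w); contrapositively O(w → r). Since O(w) holds, K gives O(r).
From O(r) and premise 3, O(r → t), we obtain O(t).
The contrapositive of premise 6 (O(q → ~t)) is O(t → ~q), and O(t) is already established, so O(~q).
The contrapositive of premise 7 (O(m → q)) is O(~q → ~m), and O(~q) is already established, so O(~m).
Premises 5, 8, 9 do not contribute to this derivation.
So O(~m) holds, i.e. F(m). The claim follows.

Yes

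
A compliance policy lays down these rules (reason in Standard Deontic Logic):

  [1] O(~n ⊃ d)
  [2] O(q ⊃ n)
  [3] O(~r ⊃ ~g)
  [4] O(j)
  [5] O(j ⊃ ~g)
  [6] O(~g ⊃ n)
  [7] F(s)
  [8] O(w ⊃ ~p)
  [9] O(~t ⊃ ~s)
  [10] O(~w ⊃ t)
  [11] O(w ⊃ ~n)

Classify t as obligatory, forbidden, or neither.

Obligatory

Premise 4 gives O(j).
Premise 5 is O(j ⊃ ~g); since O(j), deontic closure gives O(~g).
Premise 6 is O(~g ⊃ n); since O(~g), deontic closure gives O(n).
Premise 11, O(w ⊃ ~n), contraposes to O(n ⊃ ~w); with O(n) we get O(~w).
From O(~w) and premise 10, O(~w ⊃ t), we obtain O(t).
Premises 1, 2, 3, 7, 8, 9 do not contribute to this derivation.
Hence t is obligatory.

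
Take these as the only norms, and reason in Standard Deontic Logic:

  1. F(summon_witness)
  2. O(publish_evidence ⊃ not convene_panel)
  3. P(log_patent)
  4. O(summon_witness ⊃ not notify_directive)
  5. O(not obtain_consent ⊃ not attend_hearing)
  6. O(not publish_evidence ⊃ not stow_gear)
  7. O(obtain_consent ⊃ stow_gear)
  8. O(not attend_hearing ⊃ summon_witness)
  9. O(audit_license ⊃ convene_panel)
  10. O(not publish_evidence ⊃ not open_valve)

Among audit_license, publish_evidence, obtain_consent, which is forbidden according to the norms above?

audit_license

F(summon_witness) at premise 1 means O(not summon_witness).
Premise 8, O(not attend_hearing ⊃ summon_witness), contraposes to O(not summon_witness ⊃ attend_hearing); with O(not summon_witness) we get O(attend_hearing).
The contrapositive of premise 5 (O(not obtain_consent ⊃ not attend_hearing)) is O(attend_hearing ⊃ obtain_consent), and O(attend_hearing) is already established, so O(obtain_consent).
Applying K to premise 7 (O(obtain_consent ⊃ stow_gear)) and O(obtain_consent) yields O(stow_gear).
Premise 6 is O(not publish_evidence ⊃ not stow_gear); contrapositively O(stow_gear ⊃ publish_evidence). Since O(stow_gear) holds, K gives O(publish_evidence).
Applying K to premise 2 (O(publish_evidence ⊃ not convene_panel)) and O(publish_evidence) yields O(not convene_panel).
The contrapositive of premise 9 (O(audit_license ⊃ convene_panel)) is O(not convene_panel ⊃ not audit_license), and O(not convene_panel) is already established, so O(not audit_license).
So O(not audit_license) holds, i.e. audit_license is forbidden. None of the other listed options is forbidden under the premises.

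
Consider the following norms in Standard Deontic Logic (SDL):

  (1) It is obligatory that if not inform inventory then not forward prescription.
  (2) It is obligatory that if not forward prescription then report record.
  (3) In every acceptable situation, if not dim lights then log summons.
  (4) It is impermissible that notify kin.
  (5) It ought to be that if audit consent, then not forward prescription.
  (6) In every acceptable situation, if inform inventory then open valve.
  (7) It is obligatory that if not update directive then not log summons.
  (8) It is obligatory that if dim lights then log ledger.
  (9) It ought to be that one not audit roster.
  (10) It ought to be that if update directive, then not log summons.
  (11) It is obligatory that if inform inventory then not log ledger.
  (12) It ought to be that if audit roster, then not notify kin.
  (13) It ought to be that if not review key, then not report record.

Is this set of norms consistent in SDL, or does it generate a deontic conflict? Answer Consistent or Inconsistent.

Premise 12 is O(audit_roster → ¬notify_kin); even if O(¬notify_kin) held, inferring O(audit_roster) would be affirming the consequent — invalid.
So O(audit_roster) is not derivable, and the apparent clash with O(¬audit_roster) does not arise.
A world satisfying every obligation exists (e.g. audit_consent=false, audit_roster=false, dim_lights=true, forward_prescription=false, inform_inventory=false, log_ledger=true, log_summons=false, notify_kin=false, open_valve=false, report_record=true, review_key=true, update_directive=false); no atom is both obligatory and forbidden, so the set is consistent.

Consistent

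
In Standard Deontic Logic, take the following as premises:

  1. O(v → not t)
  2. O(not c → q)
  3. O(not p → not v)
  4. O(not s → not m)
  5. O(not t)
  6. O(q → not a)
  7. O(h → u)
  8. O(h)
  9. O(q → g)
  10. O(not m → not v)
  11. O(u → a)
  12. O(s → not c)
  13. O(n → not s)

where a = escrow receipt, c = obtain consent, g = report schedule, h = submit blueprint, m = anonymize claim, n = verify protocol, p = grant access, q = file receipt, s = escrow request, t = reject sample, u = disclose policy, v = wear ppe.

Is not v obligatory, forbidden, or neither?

From premise 8 we have O(h).
Premise 7 is O(h → u); since O(h), deontic closure gives O(u).
Applying K to premise 11 (O(u → a)) and O(u) yields O(a).
Premise 6 is O(q → not a); contrapositively O(a → not q). Since O(a) holds, K gives O(not q).
The contrapositive of premise 2 (O(not c → q)) is O(not q → c), and O(not q) is already established, so O(c).
Premise 12 is O(s → not c); contrapositively O(c → not s). Since O(c) holds, K gives O(not s).
With premise 4, O(not s → not m), the K-axiom yields O(not m).
Premise 10 is O(not m → not v); since O(not m), deontic closure gives O(not v).
Premises 1, 3, 5, 9, 13 do not contribute to this derivation.
Hence not v is obligatory.

Obligatory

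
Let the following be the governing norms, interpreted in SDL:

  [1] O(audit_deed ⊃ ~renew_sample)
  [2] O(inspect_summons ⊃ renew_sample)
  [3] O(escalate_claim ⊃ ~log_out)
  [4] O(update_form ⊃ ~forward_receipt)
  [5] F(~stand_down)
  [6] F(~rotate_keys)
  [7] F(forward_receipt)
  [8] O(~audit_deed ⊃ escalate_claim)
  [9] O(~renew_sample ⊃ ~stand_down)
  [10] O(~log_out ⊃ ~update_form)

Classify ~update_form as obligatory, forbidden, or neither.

F(~stand_down) at premise 5 means O(stand_down).
Premise 9 is O(~renew_sample ⊃ ~stand_down); contrapositively O(stand_down ⊃ renew_sample). Since O(stand_down) holds, K gives O(renew_sample).
Premise 1, O(audit_deed ⊃ ~renew_sample), contraposes to O(renew_sample ⊃ ~audit_deed); with O(renew_sample) we get O(~audit_deed).
With premise 8, O(~audit_deed ⊃ escalate_claim), the K-axiom yields O(escalate_claim).
Applying K to premise 3 (O(escalate_claim ⊃ ~log_out)) and O(escalate_claim) yields O(~log_out).
Premise 10 is O(~log_out ⊃ ~update_form); since O(~log_out), deontic closure gives O(~update_form).
Premises 2, 4, 6, 7 do not contribute to this derivation.
Hence ~update_form is obligatory.

Obligatory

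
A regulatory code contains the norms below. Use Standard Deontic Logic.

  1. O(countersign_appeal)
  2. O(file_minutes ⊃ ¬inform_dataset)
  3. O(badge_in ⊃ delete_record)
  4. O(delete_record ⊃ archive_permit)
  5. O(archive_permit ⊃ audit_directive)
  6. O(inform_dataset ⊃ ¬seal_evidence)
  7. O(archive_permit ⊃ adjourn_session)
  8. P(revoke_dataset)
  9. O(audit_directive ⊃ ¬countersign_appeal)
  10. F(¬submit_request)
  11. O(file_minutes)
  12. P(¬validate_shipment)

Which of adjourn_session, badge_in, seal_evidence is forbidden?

Premise 1 states O(countersign_appeal) outright.
Premise 9 is O(audit_directive ⊃ ¬countersign_appeal); contrapositively O(countersign_appeal ⊃ ¬audit_directive). Since O(countersign_appeal) holds, K gives O(¬audit_directive).
Premise 5, O(archive_permit ⊃ audit_directive), contraposes to O(¬audit_directive ⊃ ¬archive_permit); with O(¬audit_directive) we get O(¬archive_permit).
The contrapositive of premise 4 (O(delete_record ⊃ archive_permit)) is O(¬archive_permit ⊃ ¬delete_record), and O(¬archive_permit) is already established, so O(¬delete_record).
The contrapositive of premise 3 (O(badge_in ⊃ delete_record)) is O(¬delete_record ⊃ ¬badge_in), and O(¬delete_record) is already established, so O(¬badge_in).
So O(¬badge_in) holds, i.e. badge_in is forbidden. None of the other listed options is forbidden under the premises.

badge_in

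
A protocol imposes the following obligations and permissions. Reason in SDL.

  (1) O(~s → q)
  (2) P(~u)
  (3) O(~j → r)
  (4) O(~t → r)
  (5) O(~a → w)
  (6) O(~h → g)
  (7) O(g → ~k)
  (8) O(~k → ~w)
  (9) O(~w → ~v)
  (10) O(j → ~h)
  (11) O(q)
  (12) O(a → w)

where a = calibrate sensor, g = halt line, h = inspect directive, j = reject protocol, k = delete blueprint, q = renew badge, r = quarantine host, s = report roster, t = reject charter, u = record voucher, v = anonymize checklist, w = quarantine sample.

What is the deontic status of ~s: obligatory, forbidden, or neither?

Neither

Premise 1 is O(~s → q); even if O(q) held, inferring O(~s) would be affirming the consequent — invalid.
No premise or chain of K-axiom applications forces O(~s), and none forces O(s). So ~s is neither obligatory nor forbidden under these norms.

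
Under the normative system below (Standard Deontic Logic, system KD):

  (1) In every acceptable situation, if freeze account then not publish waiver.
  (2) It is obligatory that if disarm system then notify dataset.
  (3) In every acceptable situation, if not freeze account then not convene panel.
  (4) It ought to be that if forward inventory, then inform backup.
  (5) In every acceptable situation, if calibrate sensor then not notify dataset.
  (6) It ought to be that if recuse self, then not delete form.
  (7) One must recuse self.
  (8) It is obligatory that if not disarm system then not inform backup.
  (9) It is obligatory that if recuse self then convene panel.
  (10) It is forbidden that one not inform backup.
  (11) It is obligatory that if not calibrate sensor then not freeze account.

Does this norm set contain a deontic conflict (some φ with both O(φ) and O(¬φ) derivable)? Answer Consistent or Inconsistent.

Premise 10, F(¬inform_backup), is equivalent to O(inform_backup).
Premise 8 is O(¬disarm_system → ¬inform_backup); contrapositively O(inform_backup → disarm_system). Since O(inform_backup) holds, K gives O(disarm_system).
With premise 2, O(disarm_system → notify_dataset), the K-axiom yields O(notify_dataset).
Premise 5 is O(calibrate_sensor → ¬notify_dataset); contrapositively O(notify_dataset → ¬calibrate_sensor). Since O(notify_dataset) holds, K gives O(¬calibrate_sensor).
Applying K to premise 11 (O(¬calibrate_sensor → ¬freeze_account)) and O(¬calibrate_sensor) yields O(¬freeze_account).
With premise 3, O(¬freeze_account → ¬convene_panel), the K-axiom yields O(¬convene_panel).
Premise 9, O(recuse_self → convene_panel), contraposes to O(¬convene_panel → ¬recuse_self); with O(¬convene_panel) we get O(¬recuse_self).
However, premise 7 gives O(recuse_self).
We now have both O(¬recuse_self) and O(recuse_self) — recuse_self is simultaneously obligatory and forbidden, violating the D-axiom.

Inconsistent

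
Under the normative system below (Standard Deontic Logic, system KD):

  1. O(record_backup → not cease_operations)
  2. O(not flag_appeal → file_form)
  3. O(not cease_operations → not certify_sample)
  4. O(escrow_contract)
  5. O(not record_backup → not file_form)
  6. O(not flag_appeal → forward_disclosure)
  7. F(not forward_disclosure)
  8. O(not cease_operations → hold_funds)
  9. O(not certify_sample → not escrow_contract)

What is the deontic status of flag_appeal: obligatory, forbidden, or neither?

Premise 4 gives O(escrow_contract).
Premise 9 is O(not certify_sample → not escrow_contract); contrapositively O(escrow_contract → certify_sample). Since O(escrow_contract) holds, K gives O(certify_sample).
The contrapositive of premise 3 (O(not cease_operations → not certify_sample)) is O(certify_sample → cease_operations), and O(certify_sample) is already established, so O(cease_operations).
The contrapositive of premise 1 (O(record_backup → not cease_operations)) is O(cease_operations → not record_backup), and O(cease_operations) is already established, so O(not record_backup).
From O(not record_backup) and premise 5, O(not record_backup → not file_form), we obtain O(not file_form).
Premise 2 is O(not flag_appeal → file_form); contrapositively O(not file_form → flag_appeal). Since O(not file_form) holds, K gives O(flag_appeal).
Premises 6, 7, 8 do not contribute to this derivation.
Hence flag_appeal is obligatory.

Obligatory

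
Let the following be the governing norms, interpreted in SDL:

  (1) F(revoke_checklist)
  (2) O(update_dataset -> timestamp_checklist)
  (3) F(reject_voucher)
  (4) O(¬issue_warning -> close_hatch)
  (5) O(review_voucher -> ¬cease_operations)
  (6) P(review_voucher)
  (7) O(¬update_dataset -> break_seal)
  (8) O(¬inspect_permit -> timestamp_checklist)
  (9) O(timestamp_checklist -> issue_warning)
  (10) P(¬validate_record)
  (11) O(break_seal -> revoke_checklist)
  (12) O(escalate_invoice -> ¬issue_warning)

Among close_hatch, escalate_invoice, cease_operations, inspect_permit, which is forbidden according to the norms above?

Premise 1 is F(revoke_checklist), i.e. O(¬revoke_checklist).
Premise 11, O(break_seal -> revoke_checklist), contraposes to O(¬revoke_checklist -> ¬break_seal); with O(¬revoke_checklist) we get O(¬break_seal).
Premise 7 is O(¬update_dataset -> break_seal); contrapositively O(¬break_seal -> update_dataset). Since O(¬break_seal) holds, K gives O(update_dataset).
Premise 2 is O(update_dataset -> timestamp_checklist); since O(update_dataset), deontic closure gives O(timestamp_checklist).
With premise 9, O(timestamp_checklist -> issue_warning), the K-axiom yields O(issue_warning).
Premise 12 is O(escalate_invoice -> ¬issue_warning); contrapositively O(issue_warning -> ¬escalate_invoice). Since O(issue_warning) holds, K gives O(¬escalate_invoice).
So O(¬escalate_invoice) holds, i.e. escalate_invoice is forbidden. None of the other listed options is forbidden under the premises.

escalate_invoice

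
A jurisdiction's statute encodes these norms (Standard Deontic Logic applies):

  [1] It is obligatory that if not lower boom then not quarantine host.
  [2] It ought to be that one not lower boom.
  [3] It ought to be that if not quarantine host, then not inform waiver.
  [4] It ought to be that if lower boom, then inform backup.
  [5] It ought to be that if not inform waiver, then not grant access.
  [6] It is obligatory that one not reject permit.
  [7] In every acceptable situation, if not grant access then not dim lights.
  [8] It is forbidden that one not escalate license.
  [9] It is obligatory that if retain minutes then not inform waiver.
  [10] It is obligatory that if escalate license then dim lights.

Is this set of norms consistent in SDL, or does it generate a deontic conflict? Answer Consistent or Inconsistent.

Premise 2 states O(¬lower_boom) outright.
Premise 1 is O(¬lower_boom → ¬quarantine_host); since O(¬lower_boom), deontic closure gives O(¬quarantine_host).
Applying K to premise 3 (O(¬quarantine_host → ¬inform_waiver)) and O(¬quarantine_host) yields O(¬inform_waiver).
From O(¬inform_waiver) and premise 5, O(¬inform_waiver → ¬grant_access), we obtain O(¬grant_access).
From O(¬grant_access) and premise 7, O(¬grant_access → ¬dim_lights), we obtain O(¬dim_lights).
Premise 10, O(escalate_license → dim_lights), contraposes to O(¬dim_lights → ¬escalate_license); with O(¬dim_lights) we get O(¬escalate_license).
But premise 8, F(¬escalate_license), means O(escalate_license).
We now have both O(¬escalate_license) and O(escalate_license) — escalate_license is simultaneously obligatory and forbidden, violating the D-axiom.

Inconsistent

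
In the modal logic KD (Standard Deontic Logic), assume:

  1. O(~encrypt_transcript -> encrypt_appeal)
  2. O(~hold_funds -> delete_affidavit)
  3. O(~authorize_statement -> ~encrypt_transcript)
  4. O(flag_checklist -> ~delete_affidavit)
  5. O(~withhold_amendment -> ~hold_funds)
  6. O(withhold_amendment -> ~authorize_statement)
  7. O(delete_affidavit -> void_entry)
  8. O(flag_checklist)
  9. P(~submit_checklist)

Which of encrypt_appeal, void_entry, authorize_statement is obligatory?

Premise 8 gives O(flag_checklist).
With premise 4, O(flag_checklist -> ~delete_affidavit), the K-axiom yields O(~delete_affidavit).
Premise 2 is O(~hold_funds -> delete_affidavit); contrapositively O(~delete_affidavit -> hold_funds). Since O(~delete_affidavit) holds, K gives O(hold_funds).
The contrapositive of premise 5 (O(~withhold_amendment -> ~hold_funds)) is O(hold_funds -> withhold_amendment), and O(hold_funds) is already established, so O(withhold_amendment).
Applying K to premise 6 (O(withhold_amendment -> ~authorize_statement)) and O(withhold_amendment) yields O(~authorize_statement).
Applying K to premise 3 (O(~authorize_statement -> ~encrypt_transcript)) and O(~authorize_statement) yields O(~encrypt_transcript).
Applying K to premise 1 (O(~encrypt_transcript -> encrypt_appeal)) and O(~encrypt_transcript) yields O(encrypt_appeal).
So O(encrypt_appeal) holds — encrypt_appeal is obligatory. None of the other listed options is made obligatory by any chain of premises.

encrypt_appeal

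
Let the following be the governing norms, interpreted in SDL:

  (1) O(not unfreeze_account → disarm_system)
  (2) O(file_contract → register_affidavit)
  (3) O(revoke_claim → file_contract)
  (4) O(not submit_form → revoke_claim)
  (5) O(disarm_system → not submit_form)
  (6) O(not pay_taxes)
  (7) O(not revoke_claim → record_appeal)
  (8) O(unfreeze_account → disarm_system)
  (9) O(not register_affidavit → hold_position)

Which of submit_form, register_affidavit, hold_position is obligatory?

register_affidavit

Premises 8 and 1 cover both cases: O(unfreeze_account → disarm_system) and O(not unfreeze_account → disarm_system). Since unfreeze_account ∨ not unfreeze_account is a tautology, O(disarm_system) follows.
Premise 5 is O(disarm_system → not submit_form); since O(disarm_system), deontic closure gives O(not submit_form).
From O(not submit_form) and premise 4, O(not submit_form → revoke_claim), we obtain O(revoke_claim).
With premise 3, O(revoke_claim → file_contract), the K-axiom yields O(file_contract).
From O(file_contract) and premise 2, O(file_contract → register_affidavit), we obtain O(register_affidavit).
So O(register_affidavit) holds — register_affidavit is obligatory. None of the other listed options is made obligatory by any chain of premises.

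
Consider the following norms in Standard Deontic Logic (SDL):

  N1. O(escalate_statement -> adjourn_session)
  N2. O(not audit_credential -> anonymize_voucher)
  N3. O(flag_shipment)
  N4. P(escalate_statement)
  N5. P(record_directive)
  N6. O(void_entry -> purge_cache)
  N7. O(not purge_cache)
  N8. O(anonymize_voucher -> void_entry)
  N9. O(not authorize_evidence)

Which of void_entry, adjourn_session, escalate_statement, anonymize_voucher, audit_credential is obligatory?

Premise 7 gives O(not purge_cache).
Premise 6 is O(void_entry -> purge_cache); contrapositively O(not purge_cache -> not void_entry). Since O(not purge_cache) holds, K gives O(not void_entry).
Premise 8, O(anonymize_voucher -> void_entry), contraposes to O(not void_entry -> not anonymize_voucher); with O(not void_entry) we get O(not anonymize_voucher).
The contrapositive of premise 2 (O(not audit_credential -> anonymize_voucher)) is O(not anonymize_voucher -> audit_credential), and O(not anonymize_voucher) is already established, so O(audit_credential).
So O(audit_credential) holds — audit_credential is obligatory. None of the other listed options is made obligatory by any chain of premises.

audit_credential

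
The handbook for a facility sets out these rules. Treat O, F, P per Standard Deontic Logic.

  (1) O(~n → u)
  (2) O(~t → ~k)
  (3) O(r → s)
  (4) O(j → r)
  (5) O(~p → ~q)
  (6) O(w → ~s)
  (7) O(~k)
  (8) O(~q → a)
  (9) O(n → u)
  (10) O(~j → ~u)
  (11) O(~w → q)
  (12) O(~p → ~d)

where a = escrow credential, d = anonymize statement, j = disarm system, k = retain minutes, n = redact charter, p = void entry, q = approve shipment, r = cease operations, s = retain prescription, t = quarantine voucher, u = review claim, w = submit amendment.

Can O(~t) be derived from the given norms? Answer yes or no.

No

Premise 2 is O(~t → ~k); even if O(~k) held, inferring O(~t) would be affirming the consequent — invalid.
No other premise forces O(~t). An ideal world satisfying every premise can still have ~t false, so O(~t) is not derivable.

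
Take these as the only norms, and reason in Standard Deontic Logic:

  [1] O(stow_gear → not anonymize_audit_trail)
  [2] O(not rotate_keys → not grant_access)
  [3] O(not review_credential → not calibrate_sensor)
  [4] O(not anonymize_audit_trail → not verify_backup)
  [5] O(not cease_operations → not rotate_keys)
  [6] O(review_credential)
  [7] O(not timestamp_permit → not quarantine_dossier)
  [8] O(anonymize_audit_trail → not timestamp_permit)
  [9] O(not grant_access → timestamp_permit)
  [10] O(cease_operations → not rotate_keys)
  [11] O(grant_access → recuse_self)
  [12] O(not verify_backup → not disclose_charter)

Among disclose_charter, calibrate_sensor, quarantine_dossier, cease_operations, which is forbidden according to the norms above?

disclose_charter

Premises 5 and 10 cover both cases: O(not cease_operations → not rotate_keys) and O(cease_operations → not rotate_keys). Since not cease_operations ∨ cease_operations is a tautology, O(not rotate_keys) follows.
Applying K to premise 2 (O(not rotate_keys → not grant_access)) and O(not rotate_keys) yields O(not grant_access).
From O(not grant_access) and premise 9, O(not grant_access → timestamp_permit), we obtain O(timestamp_permit).
The contrapositive of premise 8 (O(anonymize_audit_trail → not timestamp_permit)) is O(timestamp_permit → not anonymize_audit_trail), and O(timestamp_permit) is already established, so O(not anonymize_audit_trail).
Premise 4 is O(not anonymize_audit_trail → not verify_backup); since O(not anonymize_audit_trail), deontic closure gives O(not verify_backup).
Applying K to premise 12 (O(not verify_backup → not disclose_charter)) and O(not verify_backup) yields O(not disclose_charter).
So O(not disclose_charter) holds, i.e. disclose_charter is forbidden. None of the other listed options is forbidden under the premises.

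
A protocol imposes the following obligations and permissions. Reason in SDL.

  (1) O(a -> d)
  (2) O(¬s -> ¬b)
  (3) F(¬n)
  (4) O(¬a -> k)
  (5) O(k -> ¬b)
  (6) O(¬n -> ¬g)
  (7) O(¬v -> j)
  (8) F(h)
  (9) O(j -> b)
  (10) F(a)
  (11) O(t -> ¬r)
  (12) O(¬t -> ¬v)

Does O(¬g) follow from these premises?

Premise 6 is O(¬n -> ¬g), but O(¬n) is not derivable from the premises, so it does not yield O(¬g).
No other premise forces O(¬g). An ideal world satisfying every premise can still have ¬g false, so O(¬g) is not derivable.

No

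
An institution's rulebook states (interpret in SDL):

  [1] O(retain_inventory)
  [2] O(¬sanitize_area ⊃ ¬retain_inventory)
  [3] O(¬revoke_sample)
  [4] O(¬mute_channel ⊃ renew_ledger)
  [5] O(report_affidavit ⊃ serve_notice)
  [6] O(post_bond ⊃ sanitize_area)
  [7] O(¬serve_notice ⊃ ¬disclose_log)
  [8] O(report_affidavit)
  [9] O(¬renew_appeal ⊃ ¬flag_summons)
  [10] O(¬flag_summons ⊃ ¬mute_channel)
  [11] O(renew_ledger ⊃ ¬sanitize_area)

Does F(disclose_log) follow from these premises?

Premise 7 is O(¬serve_notice ⊃ ¬disclose_log), but O(¬serve_notice) is not derivable from the premises, so it does not yield O(¬disclose_log).
No other premise forces O(¬disclose_log). An ideal world satisfying every premise can still have disclose_log true, so F(disclose_log) is not derivable.

No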